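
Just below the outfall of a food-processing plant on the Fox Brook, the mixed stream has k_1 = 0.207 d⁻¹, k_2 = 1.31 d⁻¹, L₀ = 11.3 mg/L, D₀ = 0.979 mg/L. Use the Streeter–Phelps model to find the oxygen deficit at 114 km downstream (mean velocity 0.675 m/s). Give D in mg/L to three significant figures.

Travel time t = x/v = 114 km / (0.675 m/s) = 114000 m / 0.675 m/s = 168900 s = 1.955 d.
k_1 L₀/(k_2−k_1) = 0.207×11.3/(1.31−0.207) = 2.339/1.103 = 2.121 mg/L.
e^(−k_1 t) = e^(−0.207×1.955) = 0.6672; e^(−k_2 t) = e^(−1.31×1.955) = 0.07725.
D = 2.121 × (0.6672 − 0.07725) + 0.979 × 0.07725 = 1.251 + 0.07563 = 1.327 mg/L.

D ≈ 1.33 mg/L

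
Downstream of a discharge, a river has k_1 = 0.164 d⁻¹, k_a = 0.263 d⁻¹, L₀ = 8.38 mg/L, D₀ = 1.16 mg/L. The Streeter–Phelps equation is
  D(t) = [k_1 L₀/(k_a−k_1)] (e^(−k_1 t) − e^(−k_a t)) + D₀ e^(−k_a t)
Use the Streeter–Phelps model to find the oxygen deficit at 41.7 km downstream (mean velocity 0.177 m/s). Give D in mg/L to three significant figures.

D ≈ 2.67 mg/L

Travel time t = x/v = 41.7 km / (0.177 m/s) = 41700 m / 0.177 m/s = 235600 s = 2.727 d.
k_1 L₀/(k_a−k_1) = 0.164×8.38/(0.263−0.164) = 1.374/0.09900 = 13.88 mg/L.
e^(−k_1 t) = e^(−0.164×2.727) = 0.6394; e^(−k_a t) = e^(−0.263×2.727) = 0.4881.
D = 13.88 × (0.6394 − 0.4881) + 1.16 × 0.4881 = 2.100 + 0.5662 = 2.666 mg/L.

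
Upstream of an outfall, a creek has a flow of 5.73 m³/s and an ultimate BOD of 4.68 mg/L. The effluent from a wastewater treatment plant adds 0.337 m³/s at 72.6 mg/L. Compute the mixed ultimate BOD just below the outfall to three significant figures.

8.45 mg/L

Flow-weighted mixing: C = (Q_r C_r + Q_w C_w)/(Q_r + Q_w)
= (5.73×4.68 + 0.337×72.6)/(5.73 + 0.337) = 51.28/6.067 = 8.453 mg/L.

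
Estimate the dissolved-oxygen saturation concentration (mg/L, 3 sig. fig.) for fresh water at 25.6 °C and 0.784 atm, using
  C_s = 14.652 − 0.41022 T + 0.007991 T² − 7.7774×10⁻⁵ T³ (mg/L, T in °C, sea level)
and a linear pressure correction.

At sea level: C_s = 14.652 − 0.41022×25.6 + 0.007991×25.6² − 7.7774×10⁻⁵×25.6³ = 8.083 mg/L.
Pressure correction: C_s' = 8.083 × 0.784 = 6.337 mg/L.

C_s ≈ 6.34 mg/L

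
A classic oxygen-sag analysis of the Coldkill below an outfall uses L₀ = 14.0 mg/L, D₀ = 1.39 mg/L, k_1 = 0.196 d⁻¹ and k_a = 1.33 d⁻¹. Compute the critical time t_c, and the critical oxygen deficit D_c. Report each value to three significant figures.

t_c ≈ 0.935 d; D_c ≈ 1.72 mg/L

t_c = [1/(k_a−k_1)] ln[(k_a/k_1)(1 − D₀(k_a−k_1)/(k_1 L₀))]
= [1/(1.33−0.196)] ln[(1.33/0.196)(1 − 1.39×1.134/(0.196×14.0))]
= (1/1.134) ln[6.786 × 0.4256] = 0.8818 × ln(2.888) = 0.8818 × 1.060 = 0.9352 d.
L(t_c) = L₀ e^(−k_1 t_c) = 14.0 × 0.8325 = 11.66 mg/L, and at the critical point k_a D_c = k_1 L, so D_c = (0.196/1.33) × 11.66 = 1.718 mg/L.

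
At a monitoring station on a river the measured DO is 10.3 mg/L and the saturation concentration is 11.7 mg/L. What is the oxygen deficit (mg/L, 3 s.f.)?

D = C_s − C = 11.7 − 10.3 = 1.40 mg/L.

D ≈ 1.40 mg/L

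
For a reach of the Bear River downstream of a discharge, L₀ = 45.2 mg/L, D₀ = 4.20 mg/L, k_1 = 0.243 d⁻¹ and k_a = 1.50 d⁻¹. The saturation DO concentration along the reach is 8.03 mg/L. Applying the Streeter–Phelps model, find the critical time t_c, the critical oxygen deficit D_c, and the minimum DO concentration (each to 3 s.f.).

t_c = [1/(k_a−k_1)] ln[(k_a/k_1)(1 − D₀(k_a−k_1)/(k_1 L₀))]
= [1/(1.50−0.243)] ln[(1.50/0.243)(1 − 4.20×1.257/(0.243×45.2))]
= (1/1.257) ln[6.173 × 0.5193] = 0.7955 × ln(3.206) = 0.7955 × 1.165 = 0.9268 d.
D_c = (k_1/k_a) L₀ e^(−k_1 t_c) = (0.243/1.50) × 45.2 × e^(−0.243×0.9268) = 0.1620 × 45.2 × 0.7984 = 5.846 mg/L.
Minimum DO = C_s − D_c = 8.03 − 5.846 = 2.184 mg/L.

t_c ≈ 0.927 d; D_c ≈ 5.85 mg/L; min DO ≈ 2.18 mg/L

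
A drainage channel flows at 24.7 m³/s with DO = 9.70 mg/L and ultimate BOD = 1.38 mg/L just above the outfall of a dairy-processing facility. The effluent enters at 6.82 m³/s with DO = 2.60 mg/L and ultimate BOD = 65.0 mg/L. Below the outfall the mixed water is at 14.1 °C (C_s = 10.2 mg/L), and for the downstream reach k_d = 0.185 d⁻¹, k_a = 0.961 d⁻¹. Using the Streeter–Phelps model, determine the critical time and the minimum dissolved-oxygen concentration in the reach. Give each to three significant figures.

Mixed DO = (24.7×9.70 + 6.82×2.60)/(24.7+6.82) = 257.3/31.52 = 8.164 mg/L.
Mixed L₀ = (24.7×1.38 + 6.82×65.0)/(31.52) = 477.4/31.52 = 15.15 mg/L.
Initial deficit D₀ = C_s − DO₀ = 10.2 − 8.164 = 2.036 mg/L.
t_c = (1/0.7760) ln[(0.961/0.185)(1 − 2.036×0.7760/(0.185×15.15))] = 1.289 × ln(2.265) = 1.054 d.
D_c = (0.185/0.961) × 15.15 × e^(−0.185×1.054) = 0.1925 × 15.15 × 0.8229 = 2.399 mg/L.
Minimum DO = 10.2 − 2.399 = 7.801 mg/L.

t_c ≈ 1.05 d; minimum DO ≈ 7.80 mg/L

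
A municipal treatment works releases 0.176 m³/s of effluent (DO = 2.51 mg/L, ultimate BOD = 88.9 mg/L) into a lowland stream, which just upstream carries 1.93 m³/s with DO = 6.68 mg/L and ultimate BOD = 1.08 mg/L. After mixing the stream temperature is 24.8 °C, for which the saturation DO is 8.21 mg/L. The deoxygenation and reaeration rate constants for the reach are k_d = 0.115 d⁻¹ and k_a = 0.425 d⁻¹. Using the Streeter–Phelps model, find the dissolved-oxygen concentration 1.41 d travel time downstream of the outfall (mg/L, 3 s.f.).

Mixed DO = (1.93×6.68 + 0.176×2.51)/(1.93+0.176) = 13.33/2.106 = 6.332 mg/L.
Mixed L₀ = (1.93×1.08 + 0.176×88.9)/(2.106) = 17.73/2.106 = 8.419 mg/L.
Initial deficit D₀ = C_s − DO₀ = 8.21 − 6.332 = 1.878 mg/L.
D(1.41) = [0.115×8.419/(0.425−0.115)](e^(−0.115×1.41) − e^(−0.425×1.41)) + 1.878 e^(−0.425×1.41)
= 3.123 × (0.8503 − 0.5492) + 1.878 × 0.5492 = 1.972 mg/L.
DO = 8.21 − 1.972 = 6.238 mg/L.

DO ≈ 6.24 mg/L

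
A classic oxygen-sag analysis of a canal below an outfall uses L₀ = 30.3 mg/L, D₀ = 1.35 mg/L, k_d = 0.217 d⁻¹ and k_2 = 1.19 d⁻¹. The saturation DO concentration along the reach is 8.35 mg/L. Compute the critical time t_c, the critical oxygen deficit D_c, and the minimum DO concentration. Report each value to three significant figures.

With k_2/k_d = 5.484 and 1 − D₀(k_2−k_d)/(k_d L₀) = 0.8002,
t_c = ln(5.484 × 0.8002) / (1.19 − 0.217) = ln(4.388) / 0.9730 = 1.479/0.9730 = 1.520 d.
L(t_c) = L₀ e^(−k_d t_c) = 30.3 × 0.7190 = 21.79 mg/L, and at the critical point k_2 D_c = k_d L, so D_c = (0.217/1.19) × 21.79 = 3.973 mg/L.
Minimum DO = C_s − D_c = 8.35 − 3.973 = 4.377 mg/L.

t_c ≈ 1.52 d; D_c ≈ 3.97 mg/L; min DO ≈ 4.38 mg/L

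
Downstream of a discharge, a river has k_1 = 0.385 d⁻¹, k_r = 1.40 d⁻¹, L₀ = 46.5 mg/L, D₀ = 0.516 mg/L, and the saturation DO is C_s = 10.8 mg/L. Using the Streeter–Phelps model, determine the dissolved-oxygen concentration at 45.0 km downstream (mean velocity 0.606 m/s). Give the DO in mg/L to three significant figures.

DO ≈ 3.27 mg/L

Travel time t = x/v = 45.0 km / (0.606 m/s) = 45000 m / 0.606 m/s = 74260 s = 0.8595 d.
k_1 L₀/(k_r−k_1) = 0.385×46.5/(1.40−0.385) = 17.90/1.015 = 17.64 mg/L.
e^(−k_1 t) = e^(−0.385×0.8595) = 0.7183; e^(−k_r t) = e^(−1.40×0.8595) = 0.3002.
D = 17.64 × (0.7183 − 0.3002) + 0.516 × 0.3002 = 7.374 + 0.1549 = 7.529 mg/L.
DO = C_s − D = 10.8 − 7.529 = 3.271 mg/L.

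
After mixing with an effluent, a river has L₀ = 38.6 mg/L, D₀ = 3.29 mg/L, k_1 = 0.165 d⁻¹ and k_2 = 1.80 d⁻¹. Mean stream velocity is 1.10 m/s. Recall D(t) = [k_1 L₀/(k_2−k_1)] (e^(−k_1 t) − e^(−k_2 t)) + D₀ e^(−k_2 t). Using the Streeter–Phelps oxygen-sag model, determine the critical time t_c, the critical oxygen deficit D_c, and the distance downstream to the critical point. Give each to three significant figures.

t_c ≈ 0.323 d; D_c ≈ 3.35 mg/L; x_c ≈ 30.7 km

With k_2/k_1 = 10.91 and 1 − D₀(k_2−k_1)/(k_1 L₀) = 0.1554,
t_c = ln(10.91 × 0.1554) / (1.80 − 0.165) = ln(1.695) / 1.635 = 0.5280/1.635 = 0.3229 d.
L(t_c) = L₀ e^(−k_1 t_c) = 38.6 × 0.9481 = 36.60 mg/L, and at the critical point k_2 D_c = k_1 L, so D_c = (0.165/1.80) × 36.60 = 3.355 mg/L.
x_c = v t_c = 1.10 m/s × 0.3229 d × 86400 s/d = 30690 m ≈ 30.7 km.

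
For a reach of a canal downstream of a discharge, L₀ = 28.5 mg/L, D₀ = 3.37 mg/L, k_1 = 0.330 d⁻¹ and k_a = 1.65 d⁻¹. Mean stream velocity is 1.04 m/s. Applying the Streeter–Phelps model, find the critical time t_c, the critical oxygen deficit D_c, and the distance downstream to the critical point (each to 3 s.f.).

t_c ≈ 0.734 d; D_c ≈ 4.47 mg/L; x_c ≈ 66.0 km

With k_a/k_1 = 5.000 and 1 − D₀(k_a−k_1)/(k_1 L₀) = 0.5270,
t_c = ln(5.000 × 0.5270) / (1.65 − 0.330) = ln(2.635) / 1.320 = 0.9689/1.320 = 0.7340 d.
L(t_c) = L₀ e^(−k_1 t_c) = 28.5 × 0.7849 = 22.37 mg/L, and at the critical point k_a D_c = k_1 L, so D_c = (0.330/1.65) × 22.37 = 4.474 mg/L.
x_c = v t_c = 1.04 m/s × 0.7340 d × 86400 s/d = 65960 m ≈ 66.0 km.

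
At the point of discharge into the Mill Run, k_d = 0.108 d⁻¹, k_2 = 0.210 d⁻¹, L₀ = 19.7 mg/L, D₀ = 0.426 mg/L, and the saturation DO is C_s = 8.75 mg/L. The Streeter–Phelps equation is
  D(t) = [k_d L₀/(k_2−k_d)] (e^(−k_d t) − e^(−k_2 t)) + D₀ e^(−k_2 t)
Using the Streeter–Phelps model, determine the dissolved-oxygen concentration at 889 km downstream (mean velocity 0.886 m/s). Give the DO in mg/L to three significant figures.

DO ≈ 4.58 mg/L

Travel time t = x/v = 889 km / (0.886 m/s) = 889000 m / 0.886 m/s = 1.003×10^6 s = 11.61 d.
k_d L₀/(k_2−k_d) = 0.108×19.7/(0.210−0.108) = 2.128/0.1020 = 20.86 mg/L.
e^(−k_d t) = e^(−0.108×11.61) = 0.2853; e^(−k_2 t) = e^(−0.210×11.61) = 0.08727.
D = 20.86 × (0.2853 − 0.08727) + 0.426 × 0.08727 = 4.131 + 0.03718 = 4.168 mg/L.
DO = C_s − D = 8.75 − 4.168 = 4.582 mg/L.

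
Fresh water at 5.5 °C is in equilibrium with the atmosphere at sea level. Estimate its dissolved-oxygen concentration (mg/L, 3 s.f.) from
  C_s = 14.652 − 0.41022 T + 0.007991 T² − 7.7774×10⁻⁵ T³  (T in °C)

C_s ≈ 12.6 mg/L

C_s = 14.652 − 0.41022×5.5 + 0.007991×5.5² − 7.7774×10⁻⁵×5.5³ = 12.62 mg/L.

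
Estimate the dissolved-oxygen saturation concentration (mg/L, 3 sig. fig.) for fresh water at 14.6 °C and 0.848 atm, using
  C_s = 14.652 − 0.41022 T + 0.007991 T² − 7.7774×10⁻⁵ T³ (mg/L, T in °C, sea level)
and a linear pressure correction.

C_s ≈ 8.59 mg/L

At sea level: C_s = 14.652 − 0.41022×14.6 + 0.007991×14.6² − 7.7774×10⁻⁵×14.6³ = 10.12 mg/L.
Pressure correction: C_s' = 10.12 × 0.848 = 8.585 mg/L.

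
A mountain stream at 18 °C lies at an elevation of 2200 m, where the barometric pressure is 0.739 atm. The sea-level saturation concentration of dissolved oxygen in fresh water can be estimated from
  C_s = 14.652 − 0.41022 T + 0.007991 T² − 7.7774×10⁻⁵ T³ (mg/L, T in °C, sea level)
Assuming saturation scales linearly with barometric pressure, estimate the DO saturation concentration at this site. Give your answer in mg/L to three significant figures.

At sea level: C_s = 14.652 − 0.41022×18 + 0.007991×18² − 7.7774×10⁻⁵×18³ = 9.404 mg/L.
Pressure correction: C_s' = 9.404 × 0.739 = 6.949 mg/L.

C_s ≈ 6.95 mg/L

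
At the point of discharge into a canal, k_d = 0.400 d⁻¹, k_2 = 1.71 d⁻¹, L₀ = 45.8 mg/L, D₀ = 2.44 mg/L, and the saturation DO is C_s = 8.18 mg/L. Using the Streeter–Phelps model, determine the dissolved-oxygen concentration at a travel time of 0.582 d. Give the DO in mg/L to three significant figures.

k_d L₀/(k_2−k_d) = 0.400×45.8/(1.71−0.400) = 18.32/1.310 = 13.98 mg/L.
e^(−k_d t) = e^(−0.400×0.5820) = 0.7923; e^(−k_2 t) = e^(−1.71×0.5820) = 0.3696.
D = 13.98 × (0.7923 − 0.3696) + 2.44 × 0.3696 = 5.911 + 0.9019 = 6.813 mg/L.
DO = C_s − D = 8.18 − 6.813 = 1.367 mg/L.

DO ≈ 1.37 mg/L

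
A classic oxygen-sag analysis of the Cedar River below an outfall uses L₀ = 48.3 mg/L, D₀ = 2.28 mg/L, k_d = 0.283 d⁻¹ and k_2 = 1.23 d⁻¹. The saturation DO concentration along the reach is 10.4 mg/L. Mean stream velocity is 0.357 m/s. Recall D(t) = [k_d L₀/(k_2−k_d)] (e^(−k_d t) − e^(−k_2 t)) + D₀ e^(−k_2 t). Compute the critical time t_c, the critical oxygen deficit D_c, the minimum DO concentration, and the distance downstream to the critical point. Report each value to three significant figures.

With k_2/k_d = 4.346 and 1 − D₀(k_2−k_d)/(k_d L₀) = 0.8420,
t_c = ln(4.346 × 0.8420) / (1.23 − 0.283) = ln(3.660) / 0.9470 = 1.297/0.9470 = 1.370 d.
D_c = (k_d/k_2) L₀ e^(−k_d t_c) = (0.283/1.23) × 48.3 × e^(−0.283×1.370) = 0.2301 × 48.3 × 0.6786 = 7.541 mg/L.
Minimum DO = C_s − D_c = 10.4 − 7.541 = 2.859 mg/L.
x_c = v t_c = 0.357 m/s × 1.370 d × 86400 s/d = 42260 m ≈ 42.3 km.

t_c ≈ 1.37 d; D_c ≈ 7.54 mg/L; min DO ≈ 2.86 mg/L; x_c ≈ 42.3 km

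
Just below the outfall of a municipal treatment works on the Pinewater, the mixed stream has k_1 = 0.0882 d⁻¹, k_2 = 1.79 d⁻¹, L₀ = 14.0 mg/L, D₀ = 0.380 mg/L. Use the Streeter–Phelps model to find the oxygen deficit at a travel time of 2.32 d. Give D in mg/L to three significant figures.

k_1 L₀/(k_2−k_1) = 0.0882×14.0/(1.79−0.0882) = 1.235/1.702 = 0.7256 mg/L.
e^(−k_1 t) = e^(−0.0882×2.320) = 0.8150; e^(−k_2 t) = e^(−1.79×2.320) = 0.01572.
D = 0.7256 × (0.8150 − 0.01572) + 0.380 × 0.01572 = 0.5799 + 0.005974 = 0.5859 mg/L.

D ≈ 0.586 mg/L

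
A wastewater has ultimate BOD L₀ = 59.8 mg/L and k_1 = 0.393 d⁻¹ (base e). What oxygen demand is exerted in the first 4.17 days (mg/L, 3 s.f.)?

y ≈ 48.2 mg/L

y_t = L₀(1 − e^(−k_1 t)) = 59.8 × (1 − e^(−0.393×4.17))
= 59.8 × (1 − 0.1942) = 59.8 × 0.8058 = 48.19 mg/L.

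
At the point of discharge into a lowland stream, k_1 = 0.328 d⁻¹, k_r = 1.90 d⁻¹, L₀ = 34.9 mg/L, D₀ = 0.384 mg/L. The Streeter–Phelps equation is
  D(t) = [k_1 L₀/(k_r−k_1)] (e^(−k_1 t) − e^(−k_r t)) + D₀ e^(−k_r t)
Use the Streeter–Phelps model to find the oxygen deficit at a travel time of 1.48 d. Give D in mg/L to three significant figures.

k_1 L₀/(k_r−k_1) = 0.328×34.9/(1.90−0.328) = 11.45/1.572 = 7.282 mg/L.
e^(−k_1 t) = e^(−0.328×1.480) = 0.6154; e^(−k_r t) = e^(−1.90×1.480) = 0.06008.
D = 7.282 × (0.6154 − 0.06008) + 0.384 × 0.06008 = 4.044 + 0.02307 = 4.067 mg/L.

D ≈ 4.07 mg/L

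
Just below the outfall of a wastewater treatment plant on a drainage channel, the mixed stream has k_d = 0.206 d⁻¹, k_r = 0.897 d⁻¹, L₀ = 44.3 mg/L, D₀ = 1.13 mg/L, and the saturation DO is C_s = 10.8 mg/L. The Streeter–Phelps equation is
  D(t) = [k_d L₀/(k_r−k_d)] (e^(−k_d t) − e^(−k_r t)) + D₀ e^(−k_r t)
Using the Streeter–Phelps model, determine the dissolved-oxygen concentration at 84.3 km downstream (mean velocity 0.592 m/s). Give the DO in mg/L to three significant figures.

Travel time t = x/v = 84.3 km / (0.592 m/s) = 84300 m / 0.592 m/s = 142400 s = 1.648 d.
k_d L₀/(k_r−k_d) = 0.206×44.3/(0.897−0.206) = 9.126/0.6910 = 13.21 mg/L.
e^(−k_d t) = e^(−0.206×1.648) = 0.7121; e^(−k_r t) = e^(−0.897×1.648) = 0.2280.
D = 13.21 × (0.7121 − 0.2280) + 1.13 × 0.2280 = 6.393 + 0.2576 = 6.651 mg/L.
DO = C_s − D = 10.8 − 6.651 = 4.149 mg/L.

DO ≈ 4.15 mg/L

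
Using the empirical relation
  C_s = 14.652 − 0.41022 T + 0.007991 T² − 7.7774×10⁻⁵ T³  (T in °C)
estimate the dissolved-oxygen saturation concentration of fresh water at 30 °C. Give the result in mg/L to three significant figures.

C_s = 14.652 − 0.41022×30 + 0.007991×30² − 7.7774×10⁻⁵×30³ = 7.437 mg/L.

C_s ≈ 7.44 mg/L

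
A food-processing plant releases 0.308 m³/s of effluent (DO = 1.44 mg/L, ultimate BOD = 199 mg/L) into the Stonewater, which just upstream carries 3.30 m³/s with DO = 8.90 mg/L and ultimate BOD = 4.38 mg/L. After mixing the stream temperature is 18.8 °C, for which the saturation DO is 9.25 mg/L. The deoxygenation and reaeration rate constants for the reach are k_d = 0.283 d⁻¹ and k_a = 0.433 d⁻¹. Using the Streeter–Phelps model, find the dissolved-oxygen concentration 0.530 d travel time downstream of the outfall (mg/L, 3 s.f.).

DO ≈ 5.86 mg/L

Mixed DO = (3.30×8.90 + 0.308×1.44)/(3.30+0.308) = 29.81/3.608 = 8.263 mg/L.
Mixed L₀ = (3.30×4.38 + 0.308×199)/(3.608) = 75.75/3.608 = 20.99 mg/L.
Initial deficit D₀ = C_s − DO₀ = 9.25 − 8.263 = 0.9868 mg/L.
D(0.530) = [0.283×20.99/(0.433−0.283)](e^(−0.283×0.530) − e^(−0.433×0.530)) + 0.9868 e^(−0.433×0.530)
= 39.61 × (0.8607 − 0.7949) + 0.9868 × 0.7949 = 3.390 mg/L.
DO = 9.25 − 3.390 = 5.860 mg/L.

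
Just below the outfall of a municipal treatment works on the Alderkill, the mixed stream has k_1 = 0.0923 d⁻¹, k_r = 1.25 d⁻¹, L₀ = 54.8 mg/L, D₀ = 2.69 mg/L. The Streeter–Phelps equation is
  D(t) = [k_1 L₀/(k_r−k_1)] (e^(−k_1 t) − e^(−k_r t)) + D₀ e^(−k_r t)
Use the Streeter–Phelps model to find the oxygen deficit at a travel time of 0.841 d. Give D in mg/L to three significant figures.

k_1 L₀/(k_r−k_1) = 0.0923×54.8/(1.25−0.0923) = 5.058/1.158 = 4.369 mg/L.
e^(−k_1 t) = e^(−0.0923×0.8410) = 0.9253; e^(−k_r t) = e^(−1.25×0.8410) = 0.3495.
D = 4.369 × (0.9253 − 0.3495) + 2.69 × 0.3495 = 2.516 + 0.9402 = 3.456 mg/L.

D ≈ 3.46 mg/L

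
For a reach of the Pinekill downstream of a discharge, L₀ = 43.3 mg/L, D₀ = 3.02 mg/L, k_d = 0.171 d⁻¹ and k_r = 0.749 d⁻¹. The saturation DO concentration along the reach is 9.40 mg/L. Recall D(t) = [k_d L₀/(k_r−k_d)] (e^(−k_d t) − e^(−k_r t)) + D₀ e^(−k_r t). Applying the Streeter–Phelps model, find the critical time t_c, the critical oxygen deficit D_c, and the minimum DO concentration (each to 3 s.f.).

With k_r/k_d = 4.380 and 1 − D₀(k_r−k_d)/(k_d L₀) = 0.7643,
t_c = ln(4.380 × 0.7643) / (0.749 − 0.171) = ln(3.348) / 0.5780 = 1.208/0.5780 = 2.090 d.
D_c = (k_d/k_r) L₀ e^(−k_d t_c) = (0.171/0.749) × 43.3 × e^(−0.171×2.090) = 0.2283 × 43.3 × 0.6995 = 6.915 mg/L.
Minimum DO = C_s − D_c = 9.40 − 6.915 = 2.485 mg/L.

t_c ≈ 2.09 d; D_c ≈ 6.91 mg/L; min DO ≈ 2.49 mg/L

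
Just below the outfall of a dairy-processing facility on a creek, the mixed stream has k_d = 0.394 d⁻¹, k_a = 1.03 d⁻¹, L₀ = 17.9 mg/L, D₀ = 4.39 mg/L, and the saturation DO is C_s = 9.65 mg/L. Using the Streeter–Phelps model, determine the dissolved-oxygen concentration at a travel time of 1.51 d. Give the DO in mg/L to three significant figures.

k_d L₀/(k_a−k_d) = 0.394×17.9/(1.03−0.394) = 7.053/0.6360 = 11.09 mg/L.
e^(−k_d t) = e^(−0.394×1.510) = 0.5516; e^(−k_a t) = e^(−1.03×1.510) = 0.2111.
D = 11.09 × (0.5516 − 0.2111) + 4.39 × 0.2111 = 3.775 + 0.9268 = 4.702 mg/L.
DO = C_s − D = 9.65 − 4.702 = 4.948 mg/L.

DO ≈ 4.95 mg/L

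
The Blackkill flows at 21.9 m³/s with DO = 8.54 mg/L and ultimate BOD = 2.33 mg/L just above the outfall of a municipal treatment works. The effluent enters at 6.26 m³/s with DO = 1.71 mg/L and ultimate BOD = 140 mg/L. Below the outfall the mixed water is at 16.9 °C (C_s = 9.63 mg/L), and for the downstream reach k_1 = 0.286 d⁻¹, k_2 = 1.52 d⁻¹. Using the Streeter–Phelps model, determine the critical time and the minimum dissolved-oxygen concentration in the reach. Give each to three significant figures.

Mixed DO = (21.9×8.54 + 6.26×1.71)/(21.9+6.26) = 197.7/28.16 = 7.022 mg/L.
Mixed L₀ = (21.9×2.33 + 6.26×140)/(28.16) = 927.4/28.16 = 32.93 mg/L.
Initial deficit D₀ = C_s − DO₀ = 9.63 − 7.022 = 2.608 mg/L.
t_c = (1/1.234) ln[(1.52/0.286)(1 − 2.608×1.234/(0.286×32.93))] = 0.8104 × ln(3.499) = 1.015 d.
D_c = (0.286/1.52) × 32.93 × e^(−0.286×1.015) = 0.1882 × 32.93 × 0.7481 = 4.636 mg/L.
Minimum DO = 9.63 − 4.636 = 4.994 mg/L.

t_c ≈ 1.01 d; minimum DO ≈ 4.99 mg/L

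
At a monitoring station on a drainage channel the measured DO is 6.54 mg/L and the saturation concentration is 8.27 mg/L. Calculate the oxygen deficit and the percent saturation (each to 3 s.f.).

D ≈ 1.73 mg/L; 79.1 % saturation

D = C_s − C = 8.27 − 6.54 = 1.73 mg/L.
% saturation = 6.54/8.27 × 100 = 79.1 %.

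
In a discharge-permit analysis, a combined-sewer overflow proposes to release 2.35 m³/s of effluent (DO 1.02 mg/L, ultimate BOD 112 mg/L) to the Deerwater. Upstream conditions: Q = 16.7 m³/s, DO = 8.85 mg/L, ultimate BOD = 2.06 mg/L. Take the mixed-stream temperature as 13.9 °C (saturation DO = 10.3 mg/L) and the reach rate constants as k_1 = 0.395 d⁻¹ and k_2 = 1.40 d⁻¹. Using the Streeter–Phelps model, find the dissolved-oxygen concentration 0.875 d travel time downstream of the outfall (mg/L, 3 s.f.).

DO ≈ 7.05 mg/L

Mixed DO = (16.7×8.85 + 2.35×1.02)/(16.7+2.35) = 150.2/19.05 = 7.884 mg/L.
Mixed L₀ = (16.7×2.06 + 2.35×112)/(19.05) = 297.6/19.05 = 15.62 mg/L.
Initial deficit D₀ = C_s − DO₀ = 10.3 − 7.884 = 2.416 mg/L.
D(0.875) = [0.395×15.62/(1.40−0.395)](e^(−0.395×0.875) − e^(−1.40×0.875)) + 2.416 e^(−1.40×0.875)
= 6.140 × (0.7078 − 0.2938) + 2.416 × 0.2938 = 3.252 mg/L.
DO = 10.3 − 3.252 = 7.048 mg/L.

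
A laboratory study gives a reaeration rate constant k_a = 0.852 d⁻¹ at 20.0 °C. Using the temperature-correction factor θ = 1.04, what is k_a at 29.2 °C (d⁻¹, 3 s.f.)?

k_a ≈ 1.22 d⁻¹

k_a(T₂) = k_a(T₁) · θ^(T₂−T₁) = 0.852 × 1.04^(29.2−20.0)
= 0.852 × 1.04^9.20 = 0.852 × 1.435 = 1.222 d⁻¹.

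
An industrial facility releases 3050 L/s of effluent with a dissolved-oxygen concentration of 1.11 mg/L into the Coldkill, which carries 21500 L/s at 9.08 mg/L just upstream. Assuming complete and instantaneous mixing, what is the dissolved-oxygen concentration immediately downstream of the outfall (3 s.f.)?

Flow-weighted mixing: C = (Q_r C_r + Q_w C_w)/(Q_r + Q_w)
= (21500×9.08 + 3050×1.11)/(21500 + 3050) = 198600/24550 = 8.090 mg/L.

8.09 mg/L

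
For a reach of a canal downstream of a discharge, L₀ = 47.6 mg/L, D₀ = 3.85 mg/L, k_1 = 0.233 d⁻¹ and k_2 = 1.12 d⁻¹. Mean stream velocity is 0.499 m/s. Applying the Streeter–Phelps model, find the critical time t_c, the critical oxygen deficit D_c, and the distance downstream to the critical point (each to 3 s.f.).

At the critical point dD/dt = 0, so k_1 L₀ e^(−k_1 t) = k_2 D. Substituting D(t) from the Streeter–Phelps equation and solving for t gives
t_c = ln[(k_2/k_1)(1 − D₀(k_2−k_1)/(k_1 L₀))] / (k_2−k_1).
Here k_2−k_1 = 0.8870 d⁻¹ and 1 − D₀(k_2−k_1)/(k_1 L₀) = 1 − 3.85×0.8870/(0.233×47.6) = 0.6921, so
t_c = ln(4.807 × 0.6921) / 0.8870 = 1.202 / 0.8870 = 1.355 d.
L(t_c) = L₀ e^(−k_1 t_c) = 47.6 × 0.7292 = 34.71 mg/L, and at the critical point k_2 D_c = k_1 L, so D_c = (0.233/1.12) × 34.71 = 7.221 mg/L.
x_c = v t_c = 0.499 m/s × 1.355 d × 86400 s/d = 58420 m ≈ 58.4 km.

t_c ≈ 1.36 d; D_c ≈ 7.22 mg/L; x_c ≈ 58.4 km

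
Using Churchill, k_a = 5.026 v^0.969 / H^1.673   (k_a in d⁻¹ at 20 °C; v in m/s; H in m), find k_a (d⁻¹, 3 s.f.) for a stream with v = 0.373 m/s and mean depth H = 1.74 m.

k_a = 5.026 × 0.373^0.969 / 1.74^1.673 = 5.026 × 0.3846 / 2.526 = 0.7652 d⁻¹.

k_a ≈ 0.765 d⁻¹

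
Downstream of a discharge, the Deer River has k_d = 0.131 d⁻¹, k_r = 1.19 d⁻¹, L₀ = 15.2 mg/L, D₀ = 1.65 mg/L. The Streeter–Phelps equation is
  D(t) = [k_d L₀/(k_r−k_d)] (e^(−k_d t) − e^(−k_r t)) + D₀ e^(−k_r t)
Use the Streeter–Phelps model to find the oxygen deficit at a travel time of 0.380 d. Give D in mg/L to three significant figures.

D ≈ 1.64 mg/L

k_d L₀/(k_r−k_d) = 0.131×15.2/(1.19−0.131) = 1.991/1.059 = 1.880 mg/L.
e^(−k_d t) = e^(−0.131×0.3800) = 0.9514; e^(−k_r t) = e^(−1.19×0.3800) = 0.6362.
D = 1.880 × (0.9514 − 0.6362) + 1.65 × 0.6362 = 0.5927 + 1.050 = 1.642 mg/L.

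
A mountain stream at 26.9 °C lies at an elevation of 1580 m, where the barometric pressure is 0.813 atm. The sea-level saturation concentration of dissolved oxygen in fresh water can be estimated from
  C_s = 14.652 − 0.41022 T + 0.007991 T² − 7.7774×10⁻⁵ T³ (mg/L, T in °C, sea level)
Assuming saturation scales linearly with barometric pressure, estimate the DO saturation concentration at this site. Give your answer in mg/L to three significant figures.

At sea level: C_s = 14.652 − 0.41022×26.9 + 0.007991×26.9² − 7.7774×10⁻⁵×26.9³ = 7.886 mg/L.
Pressure correction: C_s' = 7.886 × 0.813 = 6.411 mg/L.

C_s ≈ 6.41 mg/L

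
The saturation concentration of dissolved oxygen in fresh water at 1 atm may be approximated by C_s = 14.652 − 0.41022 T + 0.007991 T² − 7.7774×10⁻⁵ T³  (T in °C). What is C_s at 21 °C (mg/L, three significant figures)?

C_s ≈ 8.84 mg/L

C_s = 14.652 − 0.41022×21 + 0.007991×21² − 7.7774×10⁻⁵×21³ = 8.841 mg/L.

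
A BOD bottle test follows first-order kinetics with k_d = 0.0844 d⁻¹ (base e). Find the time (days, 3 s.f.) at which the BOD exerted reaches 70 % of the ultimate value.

t ≈ 14.3 d

y/L₀ = 1 − e^(−k_d t) = 0.70 ⇒ e^(−k_d t) = 0.300
t = −ln(0.300) / 0.0844 = 1.204 / 0.0844 = 14.27 d.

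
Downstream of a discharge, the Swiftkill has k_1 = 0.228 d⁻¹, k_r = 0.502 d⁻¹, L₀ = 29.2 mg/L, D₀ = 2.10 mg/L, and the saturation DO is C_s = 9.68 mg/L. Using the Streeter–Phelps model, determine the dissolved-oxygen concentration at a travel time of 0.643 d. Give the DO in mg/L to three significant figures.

k_1 L₀/(k_r−k_1) = 0.228×29.2/(0.502−0.228) = 6.658/0.2740 = 24.30 mg/L.
e^(−k_1 t) = e^(−0.228×0.6430) = 0.8636; e^(−k_r t) = e^(−0.502×0.6430) = 0.7241.
D = 24.30 × (0.8636 − 0.7241) + 2.10 × 0.7241 = 3.390 + 1.521 = 4.910 mg/L.
DO = C_s − D = 9.68 − 4.910 = 4.770 mg/L.

DO ≈ 4.77 mg/L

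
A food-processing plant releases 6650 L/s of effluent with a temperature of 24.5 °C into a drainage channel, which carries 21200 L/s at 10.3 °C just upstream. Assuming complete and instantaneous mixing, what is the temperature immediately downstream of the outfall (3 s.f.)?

Flow-weighted mixing: C = (Q_r C_r + Q_w C_w)/(Q_r + Q_w)
= (21200×10.3 + 6650×24.5)/(21200 + 6650) = 381300/27850 = 13.69 °C.

13.7 °C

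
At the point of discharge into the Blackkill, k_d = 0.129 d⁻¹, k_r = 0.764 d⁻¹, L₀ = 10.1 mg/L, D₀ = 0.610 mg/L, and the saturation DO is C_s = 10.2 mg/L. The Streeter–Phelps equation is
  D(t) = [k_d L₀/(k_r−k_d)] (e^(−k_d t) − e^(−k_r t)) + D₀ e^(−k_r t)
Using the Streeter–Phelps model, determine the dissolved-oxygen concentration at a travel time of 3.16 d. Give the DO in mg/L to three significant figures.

k_d L₀/(k_r−k_d) = 0.129×10.1/(0.764−0.129) = 1.303/0.6350 = 2.052 mg/L.
e^(−k_d t) = e^(−0.129×3.160) = 0.6652; e^(−k_r t) = e^(−0.764×3.160) = 0.08944.
D = 2.052 × (0.6652 − 0.08944) + 0.610 × 0.08944 = 1.181 + 0.05456 = 1.236 mg/L.
DO = C_s − D = 10.2 − 1.236 = 8.964 mg/L.

DO ≈ 8.96 mg/L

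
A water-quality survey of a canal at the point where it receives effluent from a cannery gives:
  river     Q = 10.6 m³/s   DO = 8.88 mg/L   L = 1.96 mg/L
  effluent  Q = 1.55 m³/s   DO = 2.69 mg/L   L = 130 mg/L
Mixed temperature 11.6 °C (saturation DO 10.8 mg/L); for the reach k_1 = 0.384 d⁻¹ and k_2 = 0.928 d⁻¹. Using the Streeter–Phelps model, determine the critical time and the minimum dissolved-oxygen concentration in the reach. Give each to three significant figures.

t_c ≈ 1.19 d; minimum DO ≈ 6.00 mg/L

Mixed DO = (10.6×8.88 + 1.55×2.69)/(10.6+1.55) = 98.30/12.15 = 8.090 mg/L.
Mixed L₀ = (10.6×1.96 + 1.55×130)/(12.15) = 222.3/12.15 = 18.29 mg/L.
Initial deficit D₀ = C_s − DO₀ = 10.8 − 8.090 = 2.710 mg/L.
t_c = (1/0.5440) ln[(0.928/0.384)(1 − 2.710×0.5440/(0.384×18.29))] = 1.838 × ln(1.910) = 1.189 d.
D_c = (0.384/0.928) × 18.29 × e^(−0.384×1.189) = 0.4138 × 18.29 × 0.6334 = 4.795 mg/L.
Minimum DO = 10.8 − 4.795 = 6.005 mg/L.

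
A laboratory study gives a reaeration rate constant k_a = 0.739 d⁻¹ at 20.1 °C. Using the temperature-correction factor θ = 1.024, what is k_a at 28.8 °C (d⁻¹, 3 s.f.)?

k_a ≈ 0.908 d⁻¹

k_a(T₂) = k_a(T₁) · θ^(T₂−T₁) = 0.739 × 1.024^(28.8−20.1)
= 0.739 × 1.024^8.70 = 0.739 × 1.229 = 0.9084 d⁻¹.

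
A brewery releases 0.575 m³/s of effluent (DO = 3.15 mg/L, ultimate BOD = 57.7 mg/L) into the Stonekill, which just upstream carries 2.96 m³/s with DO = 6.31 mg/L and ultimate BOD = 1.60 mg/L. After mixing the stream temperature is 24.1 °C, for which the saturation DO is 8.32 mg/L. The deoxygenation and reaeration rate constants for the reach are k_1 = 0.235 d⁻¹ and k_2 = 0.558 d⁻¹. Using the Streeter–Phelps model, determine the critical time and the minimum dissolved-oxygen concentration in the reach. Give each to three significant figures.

t_c ≈ 1.47 d; minimum DO ≈ 5.12 mg/L

Mixed DO = (2.96×6.31 + 0.575×3.15)/(2.96+0.575) = 20.49/3.535 = 5.796 mg/L.
Mixed L₀ = (2.96×1.60 + 0.575×57.7)/(3.535) = 37.91/3.535 = 10.73 mg/L.
Initial deficit D₀ = C_s − DO₀ = 8.32 − 5.796 = 2.524 mg/L.
t_c = (1/0.3230) ln[(0.558/0.235)(1 − 2.524×0.3230/(0.235×10.73))] = 3.096 × ln(1.606) = 1.468 d.
D_c = (0.235/0.558) × 10.73 × e^(−0.235×1.468) = 0.4211 × 10.73 × 0.7083 = 3.199 mg/L.
Minimum DO = 8.32 − 3.199 = 5.121 mg/L.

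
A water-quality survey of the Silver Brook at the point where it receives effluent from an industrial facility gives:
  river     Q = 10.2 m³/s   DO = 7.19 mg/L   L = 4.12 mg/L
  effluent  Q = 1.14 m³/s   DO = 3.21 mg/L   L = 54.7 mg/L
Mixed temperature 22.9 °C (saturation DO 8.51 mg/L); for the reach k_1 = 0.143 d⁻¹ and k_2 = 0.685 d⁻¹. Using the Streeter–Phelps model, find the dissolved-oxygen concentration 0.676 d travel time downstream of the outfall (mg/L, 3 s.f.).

Mixed DO = (10.2×7.19 + 1.14×3.21)/(10.2+1.14) = 77.00/11.34 = 6.790 mg/L.
Mixed L₀ = (10.2×4.12 + 1.14×54.7)/(11.34) = 104.4/11.34 = 9.205 mg/L.
Initial deficit D₀ = C_s − DO₀ = 8.51 − 6.790 = 1.720 mg/L.
D(0.676) = [0.143×9.205/(0.685−0.143)](e^(−0.143×0.676) − e^(−0.685×0.676)) + 1.720 e^(−0.685×0.676)
= 2.429 × (0.9079 − 0.6294) + 1.720 × 0.6294 = 1.759 mg/L.
DO = 8.51 − 1.759 = 6.751 mg/L.

DO ≈ 6.75 mg/L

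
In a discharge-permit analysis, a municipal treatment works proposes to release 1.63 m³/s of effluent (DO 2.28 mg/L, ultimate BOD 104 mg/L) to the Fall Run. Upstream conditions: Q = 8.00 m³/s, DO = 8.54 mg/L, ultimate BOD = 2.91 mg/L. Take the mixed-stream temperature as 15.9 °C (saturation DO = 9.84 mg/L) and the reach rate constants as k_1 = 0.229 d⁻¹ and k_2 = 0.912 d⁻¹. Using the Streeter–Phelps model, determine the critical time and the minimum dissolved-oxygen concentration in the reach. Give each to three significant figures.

Mixed DO = (8.00×8.54 + 1.63×2.28)/(8.00+1.63) = 72.04/9.630 = 7.480 mg/L.
Mixed L₀ = (8.00×2.91 + 1.63×104)/(9.630) = 192.8/9.630 = 20.02 mg/L.
Initial deficit D₀ = C_s − DO₀ = 9.84 − 7.480 = 2.360 mg/L.
t_c = (1/0.6830) ln[(0.912/0.229)(1 − 2.360×0.6830/(0.229×20.02))] = 1.464 × ln(2.583) = 1.389 d.
D_c = (0.229/0.912) × 20.02 × e^(−0.229×1.389) = 0.2511 × 20.02 × 0.7275 = 3.657 mg/L.
Minimum DO = 9.84 − 3.657 = 6.183 mg/L.

t_c ≈ 1.39 d; minimum DO ≈ 6.18 mg/L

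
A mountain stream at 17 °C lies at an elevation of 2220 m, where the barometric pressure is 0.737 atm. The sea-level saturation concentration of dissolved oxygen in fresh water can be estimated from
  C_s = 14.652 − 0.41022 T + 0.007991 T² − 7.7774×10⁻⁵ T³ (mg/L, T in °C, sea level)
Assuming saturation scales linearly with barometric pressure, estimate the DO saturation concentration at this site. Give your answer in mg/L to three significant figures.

C_s ≈ 7.08 mg/L

At sea level: C_s = 14.652 − 0.41022×17 + 0.007991×17² − 7.7774×10⁻⁵×17³ = 9.606 mg/L.
Pressure correction: C_s' = 9.606 × 0.737 = 7.079 mg/L.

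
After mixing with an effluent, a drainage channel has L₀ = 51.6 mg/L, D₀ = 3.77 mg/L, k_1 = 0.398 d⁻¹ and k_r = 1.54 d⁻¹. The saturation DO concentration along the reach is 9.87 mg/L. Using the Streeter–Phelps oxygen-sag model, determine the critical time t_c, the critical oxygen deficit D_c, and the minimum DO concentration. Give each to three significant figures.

At the critical point dD/dt = 0, so k_1 L₀ e^(−k_1 t) = k_r D. Substituting D(t) from the Streeter–Phelps equation and solving for t gives
t_c = ln[(k_r/k_1)(1 − D₀(k_r−k_1)/(k_1 L₀))] / (k_r−k_1).
Here k_r−k_1 = 1.142 d⁻¹ and 1 − D₀(k_r−k_1)/(k_1 L₀) = 1 − 3.77×1.142/(0.398×51.6) = 0.7904, so
t_c = ln(3.869 × 0.7904) / 1.142 = 1.118 / 1.142 = 0.9788 d.
D_c = (k_1/k_r) L₀ e^(−k_1 t_c) = (0.398/1.54) × 51.6 × e^(−0.398×0.9788) = 0.2584 × 51.6 × 0.6773 = 9.033 mg/L.
Minimum DO = C_s − D_c = 9.87 − 9.033 = 0.8372 mg/L.

t_c ≈ 0.979 d; D_c ≈ 9.03 mg/L; min DO ≈ 0.837 mg/L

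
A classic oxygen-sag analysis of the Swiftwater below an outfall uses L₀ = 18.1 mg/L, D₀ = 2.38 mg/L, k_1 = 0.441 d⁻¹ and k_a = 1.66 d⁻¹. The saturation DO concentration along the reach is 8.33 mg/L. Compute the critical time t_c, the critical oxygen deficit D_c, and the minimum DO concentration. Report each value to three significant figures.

t_c ≈ 0.717 d; D_c ≈ 3.51 mg/L; min DO ≈ 4.82 mg/L

t_c = [1/(k_a−k_1)] ln[(k_a/k_1)(1 − D₀(k_a−k_1)/(k_1 L₀))]
= [1/(1.66−0.441)] ln[(1.66/0.441)(1 − 2.38×1.219/(0.441×18.1))]
= (1/1.219) ln[3.764 × 0.6365] = 0.8203 × ln(2.396) = 0.8203 × 0.8738 = 0.7168 d.
L(t_c) = L₀ e^(−k_1 t_c) = 18.1 × 0.7290 = 13.19 mg/L, and at the critical point k_a D_c = k_1 L, so D_c = (0.441/1.66) × 13.19 = 3.505 mg/L.
Minimum DO = C_s − D_c = 8.33 − 3.505 = 4.825 mg/L.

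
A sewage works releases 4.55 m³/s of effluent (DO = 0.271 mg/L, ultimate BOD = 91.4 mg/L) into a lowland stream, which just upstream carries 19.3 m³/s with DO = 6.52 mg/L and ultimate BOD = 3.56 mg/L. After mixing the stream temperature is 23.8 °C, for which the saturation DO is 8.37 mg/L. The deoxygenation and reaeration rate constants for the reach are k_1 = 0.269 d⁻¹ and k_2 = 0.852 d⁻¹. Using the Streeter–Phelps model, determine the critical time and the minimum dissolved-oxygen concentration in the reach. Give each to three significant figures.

t_c ≈ 1.30 d; minimum DO ≈ 3.85 mg/L

Mixed DO = (19.3×6.52 + 4.55×0.271)/(19.3+4.55) = 127.1/23.85 = 5.328 mg/L.
Mixed L₀ = (19.3×3.56 + 4.55×91.4)/(23.85) = 484.6/23.85 = 20.32 mg/L.
Initial deficit D₀ = C_s − DO₀ = 8.37 − 5.328 = 3.042 mg/L.
t_c = (1/0.5830) ln[(0.852/0.269)(1 − 3.042×0.5830/(0.269×20.32))] = 1.715 × ln(2.139) = 1.305 d.
D_c = (0.269/0.852) × 20.32 × e^(−0.269×1.305) = 0.3157 × 20.32 × 0.7040 = 4.516 mg/L.
Minimum DO = 8.37 − 4.516 = 3.854 mg/L.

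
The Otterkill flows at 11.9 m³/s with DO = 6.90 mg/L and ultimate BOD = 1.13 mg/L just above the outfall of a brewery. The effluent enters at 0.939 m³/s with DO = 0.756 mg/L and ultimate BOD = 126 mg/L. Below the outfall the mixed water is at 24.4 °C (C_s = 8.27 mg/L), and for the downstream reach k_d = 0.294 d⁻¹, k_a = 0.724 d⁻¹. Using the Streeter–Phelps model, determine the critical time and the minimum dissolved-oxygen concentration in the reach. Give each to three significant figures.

Mixed DO = (11.9×6.90 + 0.939×0.756)/(11.9+0.939) = 82.82/12.84 = 6.451 mg/L.
Mixed L₀ = (11.9×1.13 + 0.939×126)/(12.84) = 131.8/12.84 = 10.26 mg/L.
Initial deficit D₀ = C_s − DO₀ = 8.27 − 6.451 = 1.819 mg/L.
t_c = (1/0.4300) ln[(0.724/0.294)(1 − 1.819×0.4300/(0.294×10.26))] = 2.326 × ln(1.824) = 1.398 d.
D_c = (0.294/0.724) × 10.26 × e^(−0.294×1.398) = 0.4061 × 10.26 × 0.6630 = 2.763 mg/L.
Minimum DO = 8.27 − 2.763 = 5.507 mg/L.

t_c ≈ 1.40 d; minimum DO ≈ 5.51 mg/L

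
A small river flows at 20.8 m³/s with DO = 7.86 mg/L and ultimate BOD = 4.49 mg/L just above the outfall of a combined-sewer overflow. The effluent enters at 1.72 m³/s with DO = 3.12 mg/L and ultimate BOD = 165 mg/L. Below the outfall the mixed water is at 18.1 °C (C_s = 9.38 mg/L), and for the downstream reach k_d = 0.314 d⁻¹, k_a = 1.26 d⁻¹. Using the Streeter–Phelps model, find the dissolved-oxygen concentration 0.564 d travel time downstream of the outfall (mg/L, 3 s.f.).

DO ≈ 6.53 mg/L

Mixed DO = (20.8×7.86 + 1.72×3.12)/(20.8+1.72) = 168.9/22.52 = 7.498 mg/L.
Mixed L₀ = (20.8×4.49 + 1.72×165)/(22.52) = 377.2/22.52 = 16.75 mg/L.
Initial deficit D₀ = C_s − DO₀ = 9.38 − 7.498 = 1.882 mg/L.
D(0.564) = [0.314×16.75/(1.26−0.314)](e^(−0.314×0.564) − e^(−1.26×0.564)) + 1.882 e^(−1.26×0.564)
= 5.559 × (0.8377 − 0.4913) + 1.882 × 0.4913 = 2.850 mg/L.
DO = 9.38 − 2.850 = 6.530 mg/L.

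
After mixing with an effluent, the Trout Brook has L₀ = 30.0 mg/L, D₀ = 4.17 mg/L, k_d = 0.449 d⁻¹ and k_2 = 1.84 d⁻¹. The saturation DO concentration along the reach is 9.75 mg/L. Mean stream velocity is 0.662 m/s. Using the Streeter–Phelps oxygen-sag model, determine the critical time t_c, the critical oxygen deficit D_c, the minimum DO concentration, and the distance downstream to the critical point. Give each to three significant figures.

At the critical point dD/dt = 0, so k_d L₀ e^(−k_d t) = k_2 D. Substituting D(t) from the Streeter–Phelps equation and solving for t gives
t_c = ln[(k_2/k_d)(1 − D₀(k_2−k_d)/(k_d L₀))] / (k_2−k_d).
Here k_2−k_d = 1.391 d⁻¹ and 1 − D₀(k_2−k_d)/(k_d L₀) = 1 − 4.17×1.391/(0.449×30.0) = 0.5694, so
t_c = ln(4.098 × 0.5694) / 1.391 = 0.8473 / 1.391 = 0.6091 d.
L(t_c) = L₀ e^(−k_d t_c) = 30.0 × 0.7607 = 22.82 mg/L, and at the critical point k_2 D_c = k_d L, so D_c = (0.449/1.84) × 22.82 = 5.569 mg/L.
Minimum DO = C_s − D_c = 9.75 − 5.569 = 4.181 mg/L.
x_c = v t_c = 0.662 m/s × 0.6091 d × 86400 s/d = 34840 m ≈ 34.8 km.

t_c ≈ 0.609 d; D_c ≈ 5.57 mg/L; min DO ≈ 4.18 mg/L; x_c ≈ 34.8 km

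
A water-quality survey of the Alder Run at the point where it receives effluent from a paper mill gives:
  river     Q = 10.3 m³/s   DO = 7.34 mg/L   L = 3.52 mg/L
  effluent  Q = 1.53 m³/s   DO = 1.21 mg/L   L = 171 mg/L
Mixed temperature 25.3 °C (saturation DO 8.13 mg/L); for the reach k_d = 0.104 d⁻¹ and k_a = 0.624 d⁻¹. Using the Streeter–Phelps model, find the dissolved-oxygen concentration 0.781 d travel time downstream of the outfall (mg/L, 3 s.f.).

Mixed DO = (10.3×7.34 + 1.53×1.21)/(10.3+1.53) = 77.45/11.83 = 6.547 mg/L.
Mixed L₀ = (10.3×3.52 + 1.53×171)/(11.83) = 297.9/11.83 = 25.18 mg/L.
Initial deficit D₀ = C_s − DO₀ = 8.13 − 6.547 = 1.583 mg/L.
D(0.781) = [0.104×25.18/(0.624−0.104)](e^(−0.104×0.781) − e^(−0.624×0.781)) + 1.583 e^(−0.624×0.781)
= 5.036 × (0.9220 − 0.6143) + 1.583 × 0.6143 = 2.522 mg/L.
DO = 8.13 − 2.522 = 5.608 mg/L.

DO ≈ 5.61 mg/L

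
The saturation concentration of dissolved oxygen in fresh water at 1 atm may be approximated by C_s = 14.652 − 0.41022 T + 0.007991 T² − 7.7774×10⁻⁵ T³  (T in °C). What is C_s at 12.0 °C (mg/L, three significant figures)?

C_s ≈ 10.7 mg/L

C_s = 14.652 − 0.41022×12.0 + 0.007991×12.0² − 7.7774×10⁻⁵×12.0³ = 10.75 mg/L.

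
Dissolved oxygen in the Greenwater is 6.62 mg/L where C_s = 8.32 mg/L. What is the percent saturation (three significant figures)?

% saturation = C/C_s × 100 = 6.62/8.32 × 100 = 79.6 %.

79.6 % saturation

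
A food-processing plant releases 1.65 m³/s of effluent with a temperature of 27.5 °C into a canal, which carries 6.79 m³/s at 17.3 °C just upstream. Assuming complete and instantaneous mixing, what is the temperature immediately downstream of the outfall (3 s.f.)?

Flow-weighted mixing: C = (Q_r C_r + Q_w C_w)/(Q_r + Q_w)
= (6.79×17.3 + 1.65×27.5)/(6.79 + 1.65) = 162.8/8.440 = 19.29 °C.

19.3 °C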